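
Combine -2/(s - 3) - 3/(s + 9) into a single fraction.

Common denominator (s - 3)(s + 9). Numerator: -2(s + 9) - 3(s - 3) = (-2s - 18) - (3s - 9) = -5s - 9
Result: (-5s - 9)/[(s - 3)(s + 9)]


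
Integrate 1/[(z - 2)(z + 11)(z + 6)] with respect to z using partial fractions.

Cover-up: A = 1/104, B = 1/65, C = -1/40. Decomposition: (1/104)/(z - 2) + (1/65)/(z + 11) - (1/40)/(z + 6). Integrate each term: (1/104) ln|(z - 2)| + (1/65) ln|(z + 11)| - (1/40) ln|(z + 6)| + C


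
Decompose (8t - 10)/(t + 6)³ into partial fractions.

(8t - 10) = A(t + 6)² + B(t + 6) + C. At t = -6: C = 8·(-6) - 10 = -58. Coefficients: A = 0, B = 8
Result: 8/(t + 6)² - 58/(t + 6)³


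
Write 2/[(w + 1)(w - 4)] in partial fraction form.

2/(w + 1)(w - 4) = α/(w + 1) + β/(w - 4). α = 2/(-1 - 4) = -2/5, β = 2/(4 + 1) = 2/5
Result: (-2/5)/(w + 1) + (2/5)/(w - 4)


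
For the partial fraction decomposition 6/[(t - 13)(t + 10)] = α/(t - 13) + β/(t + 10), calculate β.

Cover-up at t = -10: β = 6/(-10 - 13) = -6/23


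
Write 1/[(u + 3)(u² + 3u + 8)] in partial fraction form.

Cover-up at u = -3: P = 1/((-3)² + 3·(-3) + 8) = 1/8. Then Q = -P = -1/8, R = -P·(3 - 3) = 0
Result: (1/8)/(u + 3) - ((1/8)u)/(u² + 3u + 8)


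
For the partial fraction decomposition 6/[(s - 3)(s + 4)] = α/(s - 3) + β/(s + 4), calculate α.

Cover-up at s = 3: α = 6/(3 + 4) = 6/7


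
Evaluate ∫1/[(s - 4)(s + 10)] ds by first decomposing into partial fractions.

Decompose: 1/[(s - 4)(s + 10)] = (1/14)/(s - 4) - (1/14)/(s + 10). Integrate each term: (1/14) ln|(s - 4)| - (1/14) ln|(s + 10)| + C


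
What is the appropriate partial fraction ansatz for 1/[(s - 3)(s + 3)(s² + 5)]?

Two linear + quadratic: A/(s - 3) + B/(s + 3) + (Cs + D)/(s² + 5)


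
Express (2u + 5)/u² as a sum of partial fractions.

(2u + 5) = Au + B. At u = 0: B = 2·0 + 5 = 5. Coeff of u: A = 2
Result: 2/u + 5/u²


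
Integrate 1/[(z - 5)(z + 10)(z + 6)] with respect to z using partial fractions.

Cover-up: A = 1/165, B = 1/60, C = -1/44. Decomposition: (1/165)/(z - 5) + (1/60)/(z + 10) - (1/44)/(z + 6). Integrate each term: (1/165) ln|(z - 5)| + (1/60) ln|(z + 10)| - (1/44) ln|(z + 6)| + C


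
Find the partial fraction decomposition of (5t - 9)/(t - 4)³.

(5t - 9) = α(t - 4)² + β(t - 4) + γ. At t = 4: γ = 5·4 - 9 = 11. Coefficients: α = 0, β = 5
Result: 5/(t - 4)² + 11/(t - 4)³


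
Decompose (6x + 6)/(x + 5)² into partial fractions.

(6x + 6) = P(x + 5) + Q. At x = -5: Q = 6·(-5) + 6 = -24. Coeff of x: P = 6
Result: 6/(x + 5) - 24/(x + 5)²


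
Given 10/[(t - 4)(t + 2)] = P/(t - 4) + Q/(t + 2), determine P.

Cover-up at t = 4: P = 10/(4 + 2) = 10/6 = 5/3


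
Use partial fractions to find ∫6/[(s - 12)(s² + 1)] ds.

Cover-up at s=12: P = 6/(12²+1) = 6/145. Coeff matching: Q = -6/145, R = -72/145. Decomposition: (6/145)/(s - 12) - ((6/145)s + 72/145)/(s² + 1). Integrate: linear → ln, quadratic → (1/2)ln + arctan: (6/145) ln|(s - 12)| - (3/145) ln(s² + 1) - (72/145) arctan(s) + C


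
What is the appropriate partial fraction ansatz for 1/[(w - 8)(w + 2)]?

Distinct linear factors: α/(w - 8) + β/(w + 2)


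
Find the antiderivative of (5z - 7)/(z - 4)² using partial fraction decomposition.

Decompose: P = 5, Q = 5·4 - 7 = 13, so (5z - 7)/(z - 4)² = 5/(z - 4) + 13/(z - 4)². Integrate: ∫ P/(z - 4) dz = 5 ln|(z - 4)|; ∫ Q/(z - 4)² dz = -13/(z - 4). Sum: 5 ln|(z - 4)| - 13/(z - 4) + C


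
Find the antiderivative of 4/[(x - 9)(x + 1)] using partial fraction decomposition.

Decompose: 4/[(x - 9)(x + 1)] = (2/5)/(x - 9) - (2/5)/(x + 1). Integrate each term: (2/5) ln|(x - 9)| - (2/5) ln|(x + 1)| + C


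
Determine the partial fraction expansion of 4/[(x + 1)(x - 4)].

4/(x + 1)(x - 4) = α/(x + 1) + β/(x - 4). α = 4/(-1 - 4) = -4/5, β = 4/(4 + 1) = 4/5
Result: (-4/5)/(x + 1) + (4/5)/(x - 4)


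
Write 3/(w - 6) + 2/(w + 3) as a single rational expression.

Common denominator (w - 6)(w + 3). Numerator: 3(w + 3) + 2(w - 6) = (3w + 9) + (2w - 12) = 5w - 3
Result: (5w - 3)/[(w - 6)(w + 3)]


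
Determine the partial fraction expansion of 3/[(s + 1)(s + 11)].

3/(s + 1)(s + 11) = α/(s + 1) + β/(s + 11). α = 3/(-1 + 11) = 3/10, β = 3/(-11 + 1) = -3/10
Result: (3/10)/(s + 1) - (3/10)/(s + 11)


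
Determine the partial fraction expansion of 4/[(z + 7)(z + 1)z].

Using cover-up method: P = 2/21, Q = -2/3, R = 4/7
Result: (2/21)/(z + 7) - (2/3)/(z + 1) + (4/7)/z


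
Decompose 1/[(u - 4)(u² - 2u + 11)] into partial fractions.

Cover-up at u = 4: A = 1/(4² - 2·4 + 11) = 1/19. Then B = -A = -1/19, C = -A·(-2 + 4) = -2/19
Result: (1/19)/(u - 4) - ((1/19)u + 2/19)/(u² - 2u + 11)


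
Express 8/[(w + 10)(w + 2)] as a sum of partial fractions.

8/(w + 10)(w + 2) = P/(w + 10) + Q/(w + 2). P = 8/(-10 + 2) = -1, Q = 8/(-2 + 10) = 1
Result: -1/(w + 10) + 1/(w + 2)


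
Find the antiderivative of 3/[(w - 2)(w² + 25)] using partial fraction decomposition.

Cover-up at w=2: α = 3/(2²+25) = 3/29. Coeff matching: β = -3/29, γ = -6/29. Decomposition: (3/29)/(w - 2) - ((3/29)w + 6/29)/(w² + 25). Integrate: linear → ln, quadratic → (1/2)ln + arctan: (3/29) ln|(w - 2)| - (3/58) ln(w² + 25) - (6/145) arctan(w/5) + C


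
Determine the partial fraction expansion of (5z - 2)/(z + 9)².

(5z - 2) = P(z + 9) + Q. At z = -9: Q = 5·(-9) - 2 = -47. Coeff of z: P = 5
Result: 5/(z + 9) - 47/(z + 9)²


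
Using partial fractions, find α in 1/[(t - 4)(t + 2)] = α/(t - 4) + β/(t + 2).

Cover-up at t = 4: α = 1/(4 + 2) = 1/6


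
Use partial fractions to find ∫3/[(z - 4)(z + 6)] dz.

Decompose: 3/[(z - 4)(z + 6)] = (3/10)/(z - 4) - (3/10)/(z + 6). Integrate each term: (3/10) ln|(z - 4)| - (3/10) ln|(z + 6)| + C


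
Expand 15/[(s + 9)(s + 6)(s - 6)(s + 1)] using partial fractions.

Using Heaviside cover-up: (-1/24)/(s + 9) + (1/12)/(s + 6) + (1/84)/(s - 6) - (3/56)/(s + 1)


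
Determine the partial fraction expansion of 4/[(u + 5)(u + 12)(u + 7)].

Using cover-up method: P = 2/7, Q = 4/35, R = -2/5
Result: (2/7)/(u + 5) + (4/35)/(u + 12) - (2/5)/(u + 7)


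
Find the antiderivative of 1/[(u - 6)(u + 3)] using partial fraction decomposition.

Decompose: 1/[(u - 6)(u + 3)] = (1/9)/(u - 6) - (1/9)/(u + 3). Integrate each term: (1/9) ln|(u - 6)| - (1/9) ln|(u + 3)| + C


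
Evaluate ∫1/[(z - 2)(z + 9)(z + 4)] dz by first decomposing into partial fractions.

Cover-up: α = 1/66, β = 1/55, γ = -1/30. Decomposition: (1/66)/(z - 2) + (1/55)/(z + 9) - (1/30)/(z + 4). Integrate each term: (1/66) ln|(z - 2)| + (1/55) ln|(z + 9)| - (1/30) ln|(z + 4)| + C


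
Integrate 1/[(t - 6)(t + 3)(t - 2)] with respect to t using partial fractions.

Cover-up: A = 1/36, B = 1/45, C = -1/20. Decomposition: (1/36)/(t - 6) + (1/45)/(t + 3) - (1/20)/(t - 2). Integrate each term: (1/36) ln|(t - 6)| + (1/45) ln|(t + 3)| - (1/20) ln|(t - 2)| + C


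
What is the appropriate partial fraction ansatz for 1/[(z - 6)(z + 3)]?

Distinct linear factors: P/(z - 6) + Q/(z + 3)


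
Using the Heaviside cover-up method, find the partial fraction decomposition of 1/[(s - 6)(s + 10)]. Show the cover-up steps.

Cover (s - 6): set s=6, get P = 1/(6 + 10) = 1/16. Cover (s + 10): set s=-10, get Q = 1/(-10 - 6) = -1/16.
Result: (1/16)/(s - 6) - (1/16)/(s + 10)


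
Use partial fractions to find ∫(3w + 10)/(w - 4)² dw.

Decompose: P = 3, Q = 3·4 + 10 = 22, so (3w + 10)/(w - 4)² = 3/(w - 4) + 22/(w - 4)². Integrate: ∫ P/(w - 4) dw = 3 ln|(w - 4)|; ∫ Q/(w - 4)² dw = -22/(w - 4). Sum: 3 ln|(w - 4)| - 22/(w - 4) + C


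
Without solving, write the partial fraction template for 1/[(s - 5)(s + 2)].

Distinct linear factors: A/(s - 5) + B/(s + 2)


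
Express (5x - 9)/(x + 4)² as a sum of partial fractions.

(5x - 9) = A(x + 4) + B. At x = -4: B = 5·(-4) - 9 = -29. Coeff of x: A = 5
Result: 5/(x + 4) - 29/(x + 4)²


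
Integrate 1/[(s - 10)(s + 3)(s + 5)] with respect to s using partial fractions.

Cover-up: P = 1/195, Q = -1/26, R = 1/30. Decomposition: (1/195)/(s - 10) - (1/26)/(s + 3) + (1/30)/(s + 5). Integrate each term: (1/195) ln|(s - 10)| - (1/26) ln|(s + 3)| + (1/30) ln|(s + 5)| + C


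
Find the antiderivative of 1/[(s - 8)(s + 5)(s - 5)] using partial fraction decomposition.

Cover-up: P = 1/39, Q = 1/130, R = -1/30. Decomposition: (1/39)/(s - 8) + (1/130)/(s + 5) - (1/30)/(s - 5). Integrate each term: (1/39) ln|(s - 8)| + (1/130) ln|(s + 5)| - (1/30) ln|(s - 5)| + C


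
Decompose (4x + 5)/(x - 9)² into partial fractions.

(4x + 5) = P(x - 9) + Q. At x = 9: Q = 4·9 + 5 = 41. Coeff of x: P = 4
Result: 4/(x - 9) + 41/(x - 9)²


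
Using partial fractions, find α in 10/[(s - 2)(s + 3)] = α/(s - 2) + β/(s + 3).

Cover-up at s = 2: α = 10/(2 + 3) = 10/5 = 2


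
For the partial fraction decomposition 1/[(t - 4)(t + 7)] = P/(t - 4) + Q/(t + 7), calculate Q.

Cover-up at t = -7: Q = 1/(-7 - 4) = -1/11


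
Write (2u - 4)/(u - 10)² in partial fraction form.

(2u - 4) = α(u - 10) + β. At u = 10: β = 2·10 - 4 = 16. Coeff of u: α = 2
Result: 2/(u - 10) + 16/(u - 10)²


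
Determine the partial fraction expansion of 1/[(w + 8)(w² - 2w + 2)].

Cover-up at w = -8: A = 1/((-8)² - 2·(-8) + 2) = 1/82. Then B = -A = -1/82, C = -A·(-2 - 8) = 5/41
Result: (1/82)/(w + 8) - ((1/82)w - 5/41)/(w² - 2w + 2)


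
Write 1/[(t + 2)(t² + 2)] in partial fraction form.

Cover-up at t = -2: P = 1/((-2)² + 2) = 1/6. Then Q = -P = -1/6, R = -P·(0 - 2) = 1/3
Result: (1/6)/(t + 2) - ((1/6)t - 1/3)/(t² + 2)


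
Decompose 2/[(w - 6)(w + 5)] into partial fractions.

2/(w - 6)(w + 5) = α/(w - 6) + β/(w + 5). α = 2/(6 + 5) = 2/11, β = 2/(-5 - 6) = -2/11
Result: (2/11)/(w - 6) - (2/11)/(w + 5)


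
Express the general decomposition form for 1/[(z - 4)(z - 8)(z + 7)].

Three distinct linear factors: A/(z - 4) + B/(z - 8) + C/(z + 7)


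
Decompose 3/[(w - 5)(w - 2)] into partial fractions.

3/(w - 5)(w - 2) = A/(w - 5) + B/(w - 2). A = 3/(5 - 2) = 1, B = 3/(2 - 5) = -1
Result: 1/(w - 5) - 1/(w - 2)


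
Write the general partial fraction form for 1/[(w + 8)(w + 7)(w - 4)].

Three distinct linear factors: P/(w + 8) + Q/(w + 7) + R/(w - 4)


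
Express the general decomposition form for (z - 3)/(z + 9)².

Repeated linear factor: P/(z + 9) + Q/(z + 9)²


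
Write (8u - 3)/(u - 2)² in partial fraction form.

(8u - 3) = P(u - 2) + Q. At u = 2: Q = 8·2 - 3 = 13. Coeff of u: P = 8
Result: 8/(u - 2) + 13/(u - 2)²


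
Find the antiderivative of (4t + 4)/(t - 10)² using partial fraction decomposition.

Decompose: A = 4, B = 4·10 + 4 = 44, so (4t + 4)/(t - 10)² = 4/(t - 10) + 44/(t - 10)². Integrate: ∫ A/(t - 10) dt = 4 ln|(t - 10)|; ∫ B/(t - 10)² dt = -44/(t - 10). Sum: 4 ln|(t - 10)| - 44/(t - 10) + C


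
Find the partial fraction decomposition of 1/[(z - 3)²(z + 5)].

Cover-up at z=-5: R = 1/(-5 - 3)² = 1/64. Cover-up at z=3: Q = 1/(3 + 5) = 1/8. Comparing z² coeff: P = -R = -1/64
Result: (-1/64)/(z - 3) + (1/8)/(z - 3)² + (1/64)/(z + 5)


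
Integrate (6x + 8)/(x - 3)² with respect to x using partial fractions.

Decompose: α = 6, β = 6·3 + 8 = 26, so (6x + 8)/(x - 3)² = 6/(x - 3) + 26/(x - 3)². Integrate: ∫ α/(x - 3) dx = 6 ln|(x - 3)|; ∫ β/(x - 3)² dx = -26/(x - 3). Sum: 6 ln|(x - 3)| - 26/(x - 3) + C


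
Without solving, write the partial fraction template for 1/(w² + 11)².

Repeated quadratic factor: (Pw + Q)/(w² + 11) + (Rw + S)/(w² + 11)²


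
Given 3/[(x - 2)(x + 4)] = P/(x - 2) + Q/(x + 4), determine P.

Cover-up at x = 2: P = 3/(2 + 4) = 3/6 = 1/2


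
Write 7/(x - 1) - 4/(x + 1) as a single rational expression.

Common denominator (x - 1)(x + 1). Numerator: 7(x + 1) - 4(x - 1) = (7x + 7) - (4x - 4) = 3x + 11
Result: (3x + 11)/[(x - 1)(x + 1)]


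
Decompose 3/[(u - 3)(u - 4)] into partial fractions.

3/(u - 3)(u - 4) = P/(u - 3) + Q/(u - 4). P = 3/(3 - 4) = -3, Q = 3/(4 - 3) = 3
Result: -3/(u - 3) + 3/(u - 4)


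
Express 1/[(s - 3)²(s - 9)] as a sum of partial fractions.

Cover-up at s=9: γ = 1/(9 - 3)² = 1/36. Cover-up at s=3: β = 1/(3 - 9) = -1/6. Comparing s² coeff: α = -γ = -1/36
Result: (-1/36)/(s - 3) - (1/6)/(s - 3)² + (1/36)/(s - 9)


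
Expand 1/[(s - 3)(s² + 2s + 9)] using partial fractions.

Cover-up at s = 3: A = 1/(3² + 2·3 + 9) = 1/24. Then B = -A = -1/24, C = -A·(2 + 3) = -5/24
Result: (1/24)/(s - 3) - ((1/24)s + 5/24)/(s² + 2s + 9)


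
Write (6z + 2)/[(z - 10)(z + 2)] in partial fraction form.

At z=10: A = (6·10 + 2)/(10 + 2) = 31/6. At z=-2: B = (6·(-2) + 2)/(-2 - 10) = 5/6
Result: (31/6)/(z - 10) + (5/6)/(z + 2)


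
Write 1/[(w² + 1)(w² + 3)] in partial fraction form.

Coefficient matching gives P = R = 0, Q = 1/(3-1) = 1/2, S = -Q = -1/2
Result: (1/2)/(w² + 1) - (1/2)/(w² + 3)


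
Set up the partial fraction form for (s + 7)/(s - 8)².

Repeated linear factor: P/(s - 8) + Q/(s - 8)²


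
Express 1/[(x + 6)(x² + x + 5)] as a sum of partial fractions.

Cover-up at x = -6: α = 1/((-6)² + 1·(-6) + 5) = 1/35. Then β = -α = -1/35, γ = -α·(1 - 6) = 1/7
Result: (1/35)/(x + 6) - ((1/35)x - 1/7)/(x² + x + 5)


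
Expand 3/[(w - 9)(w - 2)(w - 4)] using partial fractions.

Using cover-up method: P = 3/35, Q = 3/14, R = -3/10
Result: (3/35)/(w - 9) + (3/14)/(w - 2) - (3/10)/(w - 4)


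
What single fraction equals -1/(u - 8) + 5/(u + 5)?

Common denominator (u - 8)(u + 5). Numerator: -1(u + 5) + 5(u - 8) = (-u - 5) + (5u - 40) = 4u - 45
Result: (4u - 45)/[(u - 8)(u + 5)]


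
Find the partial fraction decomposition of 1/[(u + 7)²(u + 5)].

Cover-up at u=-5: γ = 1/(-5 + 7)² = 1/4. Cover-up at u=-7: β = 1/(-7 + 5) = -1/2. Comparing u² coeff: α = -γ = -1/4
Result: (-1/4)/(u + 7) - (1/2)/(u + 7)² + (1/4)/(u + 5)


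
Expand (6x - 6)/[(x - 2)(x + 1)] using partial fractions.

At x=2: A = (6·2 - 6)/(2 + 1) = 2. At x=-1: B = (6·(-1) - 6)/(-1 - 2) = 4
Result: 2/(x - 2) + 4/(x + 1)


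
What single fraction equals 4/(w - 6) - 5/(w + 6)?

Common denominator (w - 6)(w + 6). Numerator: 4(w + 6) - 5(w - 6) = (4w + 24) - (5w - 30) = -w + 54
Result: (-w + 54)/[(w - 6)(w + 6)]


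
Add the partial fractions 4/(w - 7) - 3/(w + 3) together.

Common denominator (w - 7)(w + 3). Numerator: 4(w + 3) - 3(w - 7) = (4w + 12) - (3w - 21) = w + 33
Result: (w + 33)/[(w - 7)(w + 3)]


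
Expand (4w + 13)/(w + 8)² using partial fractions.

(4w + 13) = α(w + 8) + β. At w = -8: β = 4·(-8) + 13 = -19. Coeff of w: α = 4
Result: 4/(w + 8) - 19/(w + 8)²


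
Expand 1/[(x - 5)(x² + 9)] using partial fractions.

Cover-up at x = 5: P = 1/(5² + 9) = 1/34. Then Q = -P = -1/34, R = -P·(0 + 5) = -5/34
Result: (1/34)/(x - 5) - ((1/34)x + 5/34)/(x² + 9)


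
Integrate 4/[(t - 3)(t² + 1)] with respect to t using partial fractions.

Cover-up at t=3: A = 4/(3²+1) = 2/5. Coeff matching: B = -2/5, C = -6/5. Decomposition: (2/5)/(t - 3) - ((2/5)t + 6/5)/(t² + 1). Integrate: linear → ln, quadratic → (1/2)ln + arctan: (2/5) ln|(t - 3)| - (1/5) ln(t² + 1) - (6/5) arctan(t) + C


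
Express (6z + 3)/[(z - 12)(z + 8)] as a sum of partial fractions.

At z=12: α = (6·12 + 3)/(12 + 8) = 15/4. At z=-8: β = (6·(-8) + 3)/(-8 - 12) = 9/4
Result: (15/4)/(z - 12) + (9/4)/(z + 8)


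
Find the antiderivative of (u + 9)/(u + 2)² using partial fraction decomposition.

Decompose: α = 1, β = 1·(-2) + 9 = 7, so (u + 9)/(u + 2)² = 1/(u + 2) + 7/(u + 2)². Integrate: ∫ α/(u + 2) du = ln|(u + 2)|; ∫ β/(u + 2)² du = -7/(u + 2). Sum: ln|(u + 2)| - 7/(u + 2) + C


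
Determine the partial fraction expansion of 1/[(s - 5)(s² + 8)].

Cover-up at s = 5: α = 1/(5² + 8) = 1/33. Then β = -α = -1/33, γ = -α·(0 + 5) = -5/33
Result: (1/33)/(s - 5) - ((1/33)s + 5/33)/(s² + 8)


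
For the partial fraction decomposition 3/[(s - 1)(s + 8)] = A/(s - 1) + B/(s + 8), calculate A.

Cover-up at s = 1: A = 3/(1 + 8) = 3/9 = 1/3


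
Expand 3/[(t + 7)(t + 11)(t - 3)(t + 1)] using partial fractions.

Using Heaviside cover-up: (1/80)/(t + 7) - (3/560)/(t + 11) + (3/560)/(t - 3) - (1/80)/(t + 1)


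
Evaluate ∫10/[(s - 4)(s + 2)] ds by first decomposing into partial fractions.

Decompose: 10/[(s - 4)(s + 2)] = (5/3)/(s - 4) - (5/3)/(s + 2). Integrate each term: (5/3) ln|(s - 4)| - (5/3) ln|(s + 2)| + C


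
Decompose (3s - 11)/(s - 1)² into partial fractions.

(3s - 11) = A(s - 1) + B. At s = 1: B = 3·1 - 11 = -8. Coeff of s: A = 3
Result: 3/(s - 1) - 8/(s - 1)²


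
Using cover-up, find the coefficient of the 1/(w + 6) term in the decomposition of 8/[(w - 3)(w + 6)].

Cover (w + 6), set w=-6: 8/((w - 3) at w=-6) = 8/(-9) = -8/9


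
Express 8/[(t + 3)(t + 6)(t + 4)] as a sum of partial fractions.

Using cover-up method: A = 8/3, B = 4/3, C = -4
Result: (8/3)/(t + 3) + (4/3)/(t + 6) - 4/(t + 4)


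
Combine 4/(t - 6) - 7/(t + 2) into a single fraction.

Common denominator (t - 6)(t + 2). Numerator: 4(t + 2) - 7(t - 6) = (4t + 8) - (7t - 42) = -3t + 50
Result: (-3t + 50)/[(t - 6)(t + 2)]


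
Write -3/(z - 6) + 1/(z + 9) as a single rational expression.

Common denominator (z - 6)(z + 9). Numerator: -3(z + 9) + 1(z - 6) = (-3z - 27) + (z - 6) = -2z - 33
Result: (-2z - 33)/[(z - 6)(z + 9)]


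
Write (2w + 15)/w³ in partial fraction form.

(2w + 15) = αw² + βw + γ. At w = 0: γ = 2·0 + 15 = 15. Coefficients: α = 0, β = 2
Result: 2/w² + 15/w³


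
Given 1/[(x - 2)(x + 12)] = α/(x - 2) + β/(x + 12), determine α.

Cover-up at x = 2: α = 1/(2 + 12) = 1/14


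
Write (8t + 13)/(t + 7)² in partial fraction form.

(8t + 13) = P(t + 7) + Q. At t = -7: Q = 8·(-7) + 13 = -43. Coeff of t: P = 8
Result: 8/(t + 7) - 43/(t + 7)²


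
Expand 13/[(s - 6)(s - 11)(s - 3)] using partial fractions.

Using cover-up method: α = -13/15, β = 13/40, γ = 13/24
Result: (-13/15)/(s - 6) + (13/40)/(s - 11) + (13/24)/(s - 3)


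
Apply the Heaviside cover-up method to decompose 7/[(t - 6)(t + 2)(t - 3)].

Cover (t - 6), t=6: α = 7/[(6 + 2)(6 - 3)] = 7/24. Cover (t + 2), t=-2: β = 7/[(-2 - 6)(-2 - 3)] = 7/40. Cover (t - 3), t=3: γ = 7/[(3 - 6)(3 + 2)] = -7/15.
Result: (7/24)/(t - 6) + (7/40)/(t + 2) - (7/15)/(t - 3)


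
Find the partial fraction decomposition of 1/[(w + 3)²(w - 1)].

Cover-up at w=1: R = 1/(1 + 3)² = 1/16. Cover-up at w=-3: Q = 1/(-3 - 1) = -1/4. Comparing w² coeff: P = -R = -1/16
Result: (-1/16)/(w + 3) - (1/4)/(w + 3)² + (1/16)/(w - 1)


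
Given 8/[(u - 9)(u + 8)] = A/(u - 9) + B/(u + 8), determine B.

Cover-up at u = -8: B = 8/(-8 - 9) = -8/17


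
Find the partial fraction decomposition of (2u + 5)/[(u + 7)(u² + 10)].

At u=-7: α = (2·(-7) + 5)/((-7)² + 10) = -9/59. β = -α = 9/59, γ = 2 - (-7)·α = 55/59
Result: (-9/59)/(u + 7) + ((9/59)u + 55/59)/(u² + 10)


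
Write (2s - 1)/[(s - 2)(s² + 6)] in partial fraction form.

At s=2: P = (2·2 - 1)/(2² + 6) = 3/10. Q = -P = -3/10, R = 2 - 2·P = 7/5
Result: (3/10)/(s - 2) - ((3/10)s - 7/5)/(s² + 6)


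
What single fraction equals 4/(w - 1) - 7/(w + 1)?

Common denominator (w - 1)(w + 1). Numerator: 4(w + 1) - 7(w - 1) = (4w + 4) - (7w - 7) = -3w + 11
Result: (-3w + 11)/[(w - 1)(w + 1)]


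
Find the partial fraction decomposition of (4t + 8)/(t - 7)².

(4t + 8) = α(t - 7) + β. At t = 7: β = 4·7 + 8 = 36. Coeff of t: α = 4
Result: 4/(t - 7) + 36/(t - 7)²


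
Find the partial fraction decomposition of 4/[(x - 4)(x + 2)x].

Using cover-up method: α = 1/6, β = 1/3, γ = -1/2
Result: (1/6)/(x - 4) + (1/3)/(x + 2) - (1/2)/x


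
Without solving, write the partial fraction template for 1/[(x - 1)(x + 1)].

Distinct linear factors: A/(x - 1) + B/(x + 1)


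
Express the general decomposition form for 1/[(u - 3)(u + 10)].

Distinct linear factors: α/(u - 3) + β/(u + 10)


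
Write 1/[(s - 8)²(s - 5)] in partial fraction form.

Cover-up at s=5: C = 1/(5 - 8)² = 1/9. Cover-up at s=8: B = 1/(8 - 5) = 1/3. Comparing s² coeff: A = -C = -1/9
Result: (-1/9)/(s - 8) + (1/3)/(s - 8)² + (1/9)/(s - 5)


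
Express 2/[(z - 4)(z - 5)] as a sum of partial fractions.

2/(z - 4)(z - 5) = A/(z - 4) + B/(z - 5). A = 2/(4 - 5) = -2, B = 2/(5 - 4) = 2
Result: -2/(z - 4) + 2/(z - 5)


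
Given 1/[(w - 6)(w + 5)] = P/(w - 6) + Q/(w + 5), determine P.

Cover-up at w = 6: P = 1/(6 + 5) = 1/11


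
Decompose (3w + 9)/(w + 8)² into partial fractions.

(3w + 9) = P(w + 8) + Q. At w = -8: Q = 3·(-8) + 9 = -15. Coeff of w: P = 3
Result: 3/(w + 8) - 15/(w + 8)²


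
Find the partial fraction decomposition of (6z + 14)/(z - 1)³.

(6z + 14) = P(z - 1)² + Q(z - 1) + R. At z = 1: R = 6·1 + 14 = 20. Coefficients: P = 0, Q = 6
Result: 6/(z - 1)² + 20/(z - 1)³


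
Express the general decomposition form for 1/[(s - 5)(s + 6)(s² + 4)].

Two linear + quadratic: α/(s - 5) + β/(s + 6) + (γs + δ)/(s² + 4)


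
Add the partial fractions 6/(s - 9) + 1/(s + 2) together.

Common denominator (s - 9)(s + 2). Numerator: 6(s + 2) + 1(s - 9) = (6s + 12) + (s - 9) = 7s + 3
Result: (7s + 3)/[(s - 9)(s + 2)]


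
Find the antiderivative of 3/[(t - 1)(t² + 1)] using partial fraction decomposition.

Cover-up at t=1: α = 3/(1²+1) = 3/2. Coeff matching: β = -3/2, γ = -3/2. Decomposition: (3/2)/(t - 1) - ((3/2)t + 3/2)/(t² + 1). Integrate: linear → ln, quadratic → (1/2)ln + arctan: (3/2) ln|(t - 1)| - (3/4) ln(t² + 1) - (3/2) arctan(t) + C


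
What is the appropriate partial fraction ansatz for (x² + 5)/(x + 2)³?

Repeated linear factor (power 3): P/(x + 2) + Q/(x + 2)² + R/(x + 2)³


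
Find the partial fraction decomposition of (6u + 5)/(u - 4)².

(6u + 5) = A(u - 4) + B. At u = 4: B = 6·4 + 5 = 29. Coeff of u: A = 6
Result: 6/(u - 4) + 29/(u - 4)²


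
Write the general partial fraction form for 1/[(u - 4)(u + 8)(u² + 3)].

Two linear + quadratic: P/(u - 4) + Q/(u + 8) + (Ru + S)/(u² + 3)


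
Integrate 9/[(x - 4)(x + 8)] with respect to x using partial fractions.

Decompose: 9/[(x - 4)(x + 8)] = (3/4)/(x - 4) - (3/4)/(x + 8). Integrate each term: (3/4) ln|(x - 4)| - (3/4) ln|(x + 8)| + C


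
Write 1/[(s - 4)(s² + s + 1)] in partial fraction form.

Cover-up at s = 4: P = 1/(4² + 1·4 + 1) = 1/21. Then Q = -P = -1/21, R = -P·(1 + 4) = -5/21
Result: (1/21)/(s - 4) - ((1/21)s + 5/21)/(s² + s + 1)


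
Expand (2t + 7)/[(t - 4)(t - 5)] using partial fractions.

At t=4: P = (2·4 + 7)/(4 - 5) = -15. At t=5: Q = (2·5 + 7)/(5 - 4) = 17
Result: -15/(t - 4) + 17/(t - 5)


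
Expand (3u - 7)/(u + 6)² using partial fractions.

(3u - 7) = α(u + 6) + β. At u = -6: β = 3·(-6) - 7 = -25. Coeff of u: α = 3
Result: 3/(u + 6) - 25/(u + 6)²


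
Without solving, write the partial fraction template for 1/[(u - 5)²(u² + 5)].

Repeated linear + quadratic: P/(u - 5) + Q/(u - 5)² + (Ru + S)/(u² + 5)


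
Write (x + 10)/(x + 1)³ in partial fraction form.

(x + 10) = α(x + 1)² + β(x + 1) + γ. At x = -1: γ = 1·(-1) + 10 = 9. Coefficients: α = 0, β = 1
Result: 1/(x + 1)² + 9/(x + 1)³


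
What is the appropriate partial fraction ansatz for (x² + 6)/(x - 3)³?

Repeated linear factor (power 3): α/(x - 3) + β/(x - 3)² + γ/(x - 3)³


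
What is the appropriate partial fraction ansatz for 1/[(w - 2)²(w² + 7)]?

Repeated linear + quadratic: P/(w - 2) + Q/(w - 2)² + (Rw + S)/(w² + 7)


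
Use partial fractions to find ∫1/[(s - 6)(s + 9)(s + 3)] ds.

Cover-up: P = 1/135, Q = 1/90, R = -1/54. Decomposition: (1/135)/(s - 6) + (1/90)/(s + 9) - (1/54)/(s + 3). Integrate each term: (1/135) ln|(s - 6)| + (1/90) ln|(s + 9)| - (1/54) ln|(s + 3)| + C


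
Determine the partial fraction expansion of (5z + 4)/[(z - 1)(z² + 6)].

At z=1: P = (5·1 + 4)/(1² + 6) = 9/7. Q = -P = -9/7, R = 5 - 1·P = 26/7
Result: (9/7)/(z - 1) - ((9/7)z - 26/7)/(z² + 6)


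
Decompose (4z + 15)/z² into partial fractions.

(4z + 15) = αz + β. At z = 0: β = 4·0 + 15 = 15. Coeff of z: α = 4
Result: 4/z + 15/z²


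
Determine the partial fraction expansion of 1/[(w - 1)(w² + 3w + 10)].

Cover-up at w = 1: P = 1/(1² + 3·1 + 10) = 1/14. Then Q = -P = -1/14, R = -P·(3 + 1) = -2/7
Result: (1/14)/(w - 1) - ((1/14)w + 2/7)/(w² + 3w + 10)


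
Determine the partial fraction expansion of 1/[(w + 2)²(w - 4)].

Cover-up at w=4: R = 1/(4 + 2)² = 1/36. Cover-up at w=-2: Q = 1/(-2 - 4) = -1/6. Comparing w² coeff: P = -R = -1/36
Result: (-1/36)/(w + 2) - (1/6)/(w + 2)² + (1/36)/(w - 4)


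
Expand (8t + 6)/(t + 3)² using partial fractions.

(8t + 6) = A(t + 3) + B. At t = -3: B = 8·(-3) + 6 = -18. Coeff of t: A = 8
Result: 8/(t + 3) - 18/(t + 3)²


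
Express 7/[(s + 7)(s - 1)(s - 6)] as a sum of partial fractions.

Using cover-up method: P = 7/104, Q = -7/40, R = 7/65
Result: (7/104)/(s + 7) - (7/40)/(s - 1) + (7/65)/(s - 6)


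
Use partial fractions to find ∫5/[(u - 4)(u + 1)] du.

Decompose: 5/[(u - 4)(u + 1)] = 1/(u - 4) - 1/(u + 1). Integrate each term: ln|(u - 4)| - ln|(u + 1)| + C


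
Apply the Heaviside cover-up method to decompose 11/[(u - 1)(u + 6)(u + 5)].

Cover (u - 1), u=1: A = 11/[(1 + 6)(1 + 5)] = 11/42. Cover (u + 6), u=-6: B = 11/[(-6 - 1)(-6 + 5)] = 11/7. Cover (u + 5), u=-5: C = 11/[(-5 - 1)(-5 + 6)] = -11/6.
Result: (11/42)/(u - 1) + (11/7)/(u + 6) - (11/6)/(u + 5)


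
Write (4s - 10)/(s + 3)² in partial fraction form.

(4s - 10) = α(s + 3) + β. At s = -3: β = 4·(-3) - 10 = -22. Coeff of s: α = 4
Result: 4/(s + 3) - 22/(s + 3)²


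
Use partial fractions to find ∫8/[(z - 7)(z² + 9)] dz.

Cover-up at z=7: α = 8/(7²+9) = 4/29. Coeff matching: β = -4/29, γ = -28/29. Decomposition: (4/29)/(z - 7) - ((4/29)z + 28/29)/(z² + 9). Integrate: linear → ln, quadratic → (1/2)ln + arctan: (4/29) ln|(z - 7)| - (2/29) ln(z² + 9) - (28/87) arctan(z/3) + C


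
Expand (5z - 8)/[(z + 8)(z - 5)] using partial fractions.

At z=-8: A = (5·(-8) - 8)/(-8 - 5) = 48/13. At z=5: B = (5·5 - 8)/(5 + 8) = 17/13
Result: (48/13)/(z + 8) + (17/13)/(z - 5)


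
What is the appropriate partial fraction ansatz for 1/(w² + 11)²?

Repeated quadratic factor: (Pw + Q)/(w² + 11) + (Rw + S)/(w² + 11)²


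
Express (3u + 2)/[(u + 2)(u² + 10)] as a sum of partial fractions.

At u=-2: P = (3·(-2) + 2)/((-2)² + 10) = -2/7. Q = -P = 2/7, R = 3 - (-2)·P = 17/7
Result: (-2/7)/(u + 2) + ((2/7)u + 17/7)/(u² + 10)


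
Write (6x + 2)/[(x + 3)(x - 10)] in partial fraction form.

At x=-3: A = (6·(-3) + 2)/(-3 - 10) = 16/13. At x=10: B = (6·10 + 2)/(10 + 3) = 62/13
Result: (16/13)/(x + 3) + (62/13)/(x - 10)


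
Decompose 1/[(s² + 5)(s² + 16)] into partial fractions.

Coefficient matching gives A = C = 0, B = 1/(16-5) = 1/11, D = -B = -1/11
Result: (1/11)/(s² + 5) - (1/11)/(s² + 16)


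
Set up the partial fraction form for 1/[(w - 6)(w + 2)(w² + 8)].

Two linear + quadratic: A/(w - 6) + B/(w + 2) + (Cw + D)/(w² + 8)


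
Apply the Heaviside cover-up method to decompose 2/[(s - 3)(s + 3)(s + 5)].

Cover (s - 3), s=3: A = 2/[(3 + 3)(3 + 5)] = 1/24. Cover (s + 3), s=-3: B = 2/[(-3 - 3)(-3 + 5)] = -1/6. Cover (s + 5), s=-5: C = 2/[(-5 - 3)(-5 + 3)] = 1/8.
Result: (1/24)/(s - 3) - (1/6)/(s + 3) + (1/8)/(s + 5)


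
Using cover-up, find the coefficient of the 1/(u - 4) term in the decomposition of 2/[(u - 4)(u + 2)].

Cover (u - 4), set u=4: 2/((u + 2) at u=4) = 2/(6) = 1/3


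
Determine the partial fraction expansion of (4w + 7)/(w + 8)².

(4w + 7) = A(w + 8) + B. At w = -8: B = 4·(-8) + 7 = -25. Coeff of w: A = 4
Result: 4/(w + 8) - 25/(w + 8)²


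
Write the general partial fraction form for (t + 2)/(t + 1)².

Repeated linear factor: α/(t + 1) + β/(t + 1)²


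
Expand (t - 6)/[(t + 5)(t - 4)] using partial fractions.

At t=-5: P = (1·(-5) - 6)/(-5 - 4) = 11/9. At t=4: Q = (1·4 - 6)/(4 + 5) = -2/9
Result: (11/9)/(t + 5) - (2/9)/(t - 4)


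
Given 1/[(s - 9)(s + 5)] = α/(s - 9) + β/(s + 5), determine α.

Cover-up at s = 9: α = 1/(9 + 5) = 1/14


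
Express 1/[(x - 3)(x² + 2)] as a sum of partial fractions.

Cover-up at x = 3: α = 1/(3² + 2) = 1/11. Then β = -α = -1/11, γ = -α·(0 + 3) = -3/11
Result: (1/11)/(x - 3) - ((1/11)x + 3/11)/(x² + 2)


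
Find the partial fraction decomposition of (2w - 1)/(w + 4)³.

(2w - 1) = P(w + 4)² + Q(w + 4) + R. At w = -4: R = 2·(-4) - 1 = -9. Coefficients: P = 0, Q = 2
Result: 2/(w + 4)² - 9/(w + 4)³


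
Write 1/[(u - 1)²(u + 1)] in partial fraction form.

Cover-up at u=-1: C = 1/(-1 - 1)² = 1/4. Cover-up at u=1: B = 1/(1 + 1) = 1/2. Comparing u² coeff: A = -C = -1/4
Result: (-1/4)/(u - 1) + (1/2)/(u - 1)² + (1/4)/(u + 1)


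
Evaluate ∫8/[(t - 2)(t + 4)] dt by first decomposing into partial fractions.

Decompose: 8/[(t - 2)(t + 4)] = (4/3)/(t - 2) - (4/3)/(t + 4). Integrate each term: (4/3) ln|(t - 2)| - (4/3) ln|(t + 4)| + C


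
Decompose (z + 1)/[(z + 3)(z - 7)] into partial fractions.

At z=-3: P = (1·(-3) + 1)/(-3 - 7) = 1/5. At z=7: Q = (1·7 + 1)/(7 + 3) = 4/5
Result: (1/5)/(z + 3) + (4/5)/(z - 7)


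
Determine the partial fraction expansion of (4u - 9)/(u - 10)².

(4u - 9) = A(u - 10) + B. At u = 10: B = 4·10 - 9 = 31. Coeff of u: A = 4
Result: 4/(u - 10) + 31/(u - 10)²


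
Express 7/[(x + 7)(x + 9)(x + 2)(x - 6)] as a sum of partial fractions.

Using Heaviside cover-up: (7/130)/(x + 7) - (1/30)/(x + 9) - (1/40)/(x + 2) + (7/1560)/(x - 6)


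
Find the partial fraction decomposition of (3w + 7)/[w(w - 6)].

At w=0: A = (3·0 + 7)/(0 - 6) = -7/6. At w=6: B = (3·6 + 7)/(6 - 0) = 25/6
Result: (-7/6)/w + (25/6)/(w - 6)


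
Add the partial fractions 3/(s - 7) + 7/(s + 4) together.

Common denominator (s - 7)(s + 4). Numerator: 3(s + 4) + 7(s - 7) = (3s + 12) + (7s - 49) = 10s - 37
Result: (10s - 37)/[(s - 7)(s + 4)]


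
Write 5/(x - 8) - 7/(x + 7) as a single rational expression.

Common denominator (x - 8)(x + 7). Numerator: 5(x + 7) - 7(x - 8) = (5x + 35) - (7x - 56) = -2x + 91
Result: (-2x + 91)/[(x - 8)(x + 7)]


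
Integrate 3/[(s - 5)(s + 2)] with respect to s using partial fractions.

Decompose: 3/[(s - 5)(s + 2)] = (3/7)/(s - 5) - (3/7)/(s + 2). Integrate each term: (3/7) ln|(s - 5)| - (3/7) ln|(s + 2)| + C


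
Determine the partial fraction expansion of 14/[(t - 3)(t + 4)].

14/(t - 3)(t + 4) = P/(t - 3) + Q/(t + 4). P = 14/(3 + 4) = 2, Q = 14/(-4 - 3) = -2
Result: 2/(t - 3) - 2/(t + 4)


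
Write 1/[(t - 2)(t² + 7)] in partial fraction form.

Cover-up at t = 2: A = 1/(2² + 7) = 1/11. Then B = -A = -1/11, C = -A·(0 + 2) = -2/11
Result: (1/11)/(t - 2) - ((1/11)t + 2/11)/(t² + 7)


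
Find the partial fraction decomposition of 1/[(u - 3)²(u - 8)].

Cover-up at u=8: C = 1/(8 - 3)² = 1/25. Cover-up at u=3: B = 1/(3 - 8) = -1/5. Comparing u² coeff: A = -C = -1/25
Result: (-1/25)/(u - 3) - (1/5)/(u - 3)² + (1/25)/(u - 8)


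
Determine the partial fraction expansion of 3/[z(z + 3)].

3/z(z + 3) = A/z + B/(z + 3). A = 3/(0 + 3) = 1, B = 3/(-3 - 0) = -1
Result: 1/z - 1/(z + 3)


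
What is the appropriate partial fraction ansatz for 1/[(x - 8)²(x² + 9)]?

Repeated linear + quadratic: A/(x - 8) + B/(x - 8)² + (Cx + D)/(x² + 9)


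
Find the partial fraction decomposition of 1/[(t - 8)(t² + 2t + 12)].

Cover-up at t = 8: A = 1/(8² + 2·8 + 12) = 1/92. Then B = -A = -1/92, C = -A·(2 + 8) = -5/46
Result: (1/92)/(t - 8) - ((1/92)t + 5/46)/(t² + 2t + 12)


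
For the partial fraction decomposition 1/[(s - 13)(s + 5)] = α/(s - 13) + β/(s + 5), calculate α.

Cover-up at s = 13: α = 1/(13 + 5) = 1/18


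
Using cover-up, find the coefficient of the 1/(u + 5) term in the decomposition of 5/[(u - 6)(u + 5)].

Cover (u + 5), set u=-5: 5/((u - 6) at u=-5) = 5/(-11) = -5/11


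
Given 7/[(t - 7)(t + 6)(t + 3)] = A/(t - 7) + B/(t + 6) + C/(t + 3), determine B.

Cover-up at t = -6: B = 7/[(-6 - 7)(-6 + 3)] = 7/[(-13)(-3)] = 7/39


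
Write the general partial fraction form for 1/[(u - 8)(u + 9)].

Distinct linear factors: A/(u - 8) + B/(u + 9)


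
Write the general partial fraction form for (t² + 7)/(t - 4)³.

Repeated linear factor (power 3): α/(t - 4) + β/(t - 4)² + γ/(t - 4)³


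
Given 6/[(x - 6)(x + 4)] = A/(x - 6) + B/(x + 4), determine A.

Cover-up at x = 6: A = 6/(6 + 4) = 6/10 = 3/5


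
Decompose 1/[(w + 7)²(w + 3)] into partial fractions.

Cover-up at w=-3: γ = 1/(-3 + 7)² = 1/16. Cover-up at w=-7: β = 1/(-7 + 3) = -1/4. Comparing w² coeff: α = -γ = -1/16
Result: (-1/16)/(w + 7) - (1/4)/(w + 7)² + (1/16)/(w + 3)


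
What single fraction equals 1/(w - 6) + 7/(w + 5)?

Common denominator (w - 6)(w + 5). Numerator: 1(w + 5) + 7(w - 6) = (w + 5) + (7w - 42) = 8w - 37
Result: (8w - 37)/[(w - 6)(w + 5)]


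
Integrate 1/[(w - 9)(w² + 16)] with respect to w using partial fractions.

Cover-up at w=9: α = 1/(9²+16) = 1/97. Coeff matching: β = -1/97, γ = -9/97. Decomposition: (1/97)/(w - 9) - ((1/97)w + 9/97)/(w² + 16). Integrate: linear → ln, quadratic → (1/2)ln + arctan: (1/97) ln|(w - 9)| - (1/194) ln(w² + 16) - (9/388) arctan(w/4) + C


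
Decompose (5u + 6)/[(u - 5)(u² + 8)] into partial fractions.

At u=5: A = (5·5 + 6)/(5² + 8) = 31/33. B = -A = -31/33, C = 5 - 5·A = 10/33
Result: (31/33)/(u - 5) - ((31/33)u - 10/33)/(u² + 8)


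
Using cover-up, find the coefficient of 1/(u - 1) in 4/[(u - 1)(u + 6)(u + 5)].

Cover (u - 1), set u=1: 4/[(1 + 6)(1 + 5)] = 2/21


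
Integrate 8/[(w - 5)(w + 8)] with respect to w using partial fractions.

Decompose: 8/[(w - 5)(w + 8)] = (8/13)/(w - 5) - (8/13)/(w + 8). Integrate each term: (8/13) ln|(w - 5)| - (8/13) ln|(w + 8)| + C


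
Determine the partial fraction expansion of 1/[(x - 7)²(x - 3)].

Cover-up at x=3: γ = 1/(3 - 7)² = 1/16. Cover-up at x=7: β = 1/(7 - 3) = 1/4. Comparing x² coeff: α = -γ = -1/16
Result: (-1/16)/(x - 7) + (1/4)/(x - 7)² + (1/16)/(x - 3)


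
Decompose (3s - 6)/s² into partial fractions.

(3s - 6) = αs + β. At s = 0: β = 3·0 - 6 = -6. Coeff of s: α = 3
Result: 3/s - 6/s²


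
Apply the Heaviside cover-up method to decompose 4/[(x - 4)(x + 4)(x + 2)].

Cover (x - 4), x=4: A = 4/[(4 + 4)(4 + 2)] = 1/12. Cover (x + 4), x=-4: B = 4/[(-4 - 4)(-4 + 2)] = 1/4. Cover (x + 2), x=-2: C = 4/[(-2 - 4)(-2 + 4)] = -1/3.
Result: (1/12)/(x - 4) + (1/4)/(x + 4) - (1/3)/(x + 2)


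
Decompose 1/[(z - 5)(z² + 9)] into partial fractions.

Cover-up at z = 5: A = 1/(5² + 9) = 1/34. Then B = -A = -1/34, C = -A·(0 + 5) = -5/34
Result: (1/34)/(z - 5) - ((1/34)z + 5/34)/(z² + 9)


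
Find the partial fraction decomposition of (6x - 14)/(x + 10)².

(6x - 14) = P(x + 10) + Q. At x = -10: Q = 6·(-10) - 14 = -74. Coeff of x: P = 6
Result: 6/(x + 10) - 74/(x + 10)²


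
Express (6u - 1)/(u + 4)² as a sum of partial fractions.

(6u - 1) = P(u + 4) + Q. At u = -4: Q = 6·(-4) - 1 = -25. Coeff of u: P = 6
Result: 6/(u + 4) - 25/(u + 4)²


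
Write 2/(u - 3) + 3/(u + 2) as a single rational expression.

Common denominator (u - 3)(u + 2). Numerator: 2(u + 2) + 3(u - 3) = (2u + 4) + (3u - 9) = 5u - 5
Result: (5u - 5)/[(u - 3)(u + 2)]


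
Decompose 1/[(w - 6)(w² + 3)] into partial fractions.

Cover-up at w = 6: A = 1/(6² + 3) = 1/39. Then B = -A = -1/39, C = -A·(0 + 6) = -2/13
Result: (1/39)/(w - 6) - ((1/39)w + 2/13)/(w² + 3)


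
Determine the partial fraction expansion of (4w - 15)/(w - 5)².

(4w - 15) = A(w - 5) + B. At w = 5: B = 4·5 - 15 = 5. Coeff of w: A = 4
Result: 4/(w - 5) + 5/(w - 5)²


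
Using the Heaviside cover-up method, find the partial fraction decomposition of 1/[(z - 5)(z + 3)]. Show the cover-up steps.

Cover (z - 5): set z=5, get A = 1/(5 + 3) = 1/8. Cover (z + 3): set z=-3, get B = 1/(-3 - 5) = -1/8.
Result: (1/8)/(z - 5) - (1/8)/(z + 3)


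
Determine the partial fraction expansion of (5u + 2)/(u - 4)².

(5u + 2) = α(u - 4) + β. At u = 4: β = 5·4 + 2 = 22. Coeff of u: α = 5
Result: 5/(u - 4) + 22/(u - 4)²


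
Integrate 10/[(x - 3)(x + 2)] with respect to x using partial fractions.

Decompose: 10/[(x - 3)(x + 2)] = 2/(x - 3) - 2/(x + 2). Integrate each term: 2 ln|(x - 3)| - 2 ln|(x + 2)| + C


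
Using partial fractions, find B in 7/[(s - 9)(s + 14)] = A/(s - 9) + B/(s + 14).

Cover-up at s = -14: B = 7/(-14 - 9) = -7/23


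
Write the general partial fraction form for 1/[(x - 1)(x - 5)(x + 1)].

Three distinct linear factors: A/(x - 1) + B/(x - 5) + C/(x + 1)


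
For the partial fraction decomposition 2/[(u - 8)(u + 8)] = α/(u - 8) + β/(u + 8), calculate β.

Cover-up at u = -8: β = 2/(-8 - 8) = -2/16 = -1/8


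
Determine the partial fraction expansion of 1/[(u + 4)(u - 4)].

1/(u + 4)(u - 4) = α/(u + 4) + β/(u - 4). α = 1/(-4 - 4) = -1/8, β = 1/(4 + 4) = 1/8
Result: (-1/8)/(u + 4) + (1/8)/(u - 4)


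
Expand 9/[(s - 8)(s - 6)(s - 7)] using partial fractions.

Using cover-up method: α = 9/2, β = 9/2, γ = -9
Result: (9/2)/(s - 8) + (9/2)/(s - 6) - 9/(s - 7)


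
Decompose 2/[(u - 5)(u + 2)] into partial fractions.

2/(u - 5)(u + 2) = A/(u - 5) + B/(u + 2). A = 2/(5 + 2) = 2/7, B = 2/(-2 - 5) = -2/7
Result: (2/7)/(u - 5) - (2/7)/(u + 2)


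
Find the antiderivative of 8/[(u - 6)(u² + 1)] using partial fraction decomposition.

Cover-up at u=6: α = 8/(6²+1) = 8/37. Coeff matching: β = -8/37, γ = -48/37. Decomposition: (8/37)/(u - 6) - ((8/37)u + 48/37)/(u² + 1). Integrate: linear → ln, quadratic → (1/2)ln + arctan: (8/37) ln|(u - 6)| - (4/37) ln(u² + 1) - (48/37) arctan(u) + C


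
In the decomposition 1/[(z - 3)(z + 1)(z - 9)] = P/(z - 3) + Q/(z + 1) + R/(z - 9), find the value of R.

Cover-up at z = 9: R = 1/[(9 - 3)(9 + 1)] = 1/[(6)(10)] = 1/60


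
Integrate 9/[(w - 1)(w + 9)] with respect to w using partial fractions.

Decompose: 9/[(w - 1)(w + 9)] = (9/10)/(w - 1) - (9/10)/(w + 9). Integrate each term: (9/10) ln|(w - 1)| - (9/10) ln|(w + 9)| + C


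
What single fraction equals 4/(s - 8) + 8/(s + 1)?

Common denominator (s - 8)(s + 1). Numerator: 4(s + 1) + 8(s - 8) = (4s + 4) + (8s - 64) = 12s - 60
Result: (12s - 60)/[(s - 8)(s + 1)]


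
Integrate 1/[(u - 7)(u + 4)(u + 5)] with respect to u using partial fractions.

Cover-up: P = 1/132, Q = -1/11, R = 1/12. Decomposition: (1/132)/(u - 7) - (1/11)/(u + 4) + (1/12)/(u + 5). Integrate each term: (1/132) ln|(u - 7)| - (1/11) ln|(u + 4)| + (1/12) ln|(u + 5)| + C


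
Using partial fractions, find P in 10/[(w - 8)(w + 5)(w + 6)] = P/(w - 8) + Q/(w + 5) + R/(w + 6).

Cover-up at w = 8: P = 10/[(8 + 5)(8 + 6)] = 10/[(13)(14)] = 10/182 = 5/91


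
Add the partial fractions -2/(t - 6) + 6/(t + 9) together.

Common denominator (t - 6)(t + 9). Numerator: -2(t + 9) + 6(t - 6) = (-2t - 18) + (6t - 36) = 4t - 54
Result: (4t - 54)/[(t - 6)(t + 9)]


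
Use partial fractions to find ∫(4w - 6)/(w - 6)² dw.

Decompose: P = 4, Q = 4·6 - 6 = 18, so (4w - 6)/(w - 6)² = 4/(w - 6) + 18/(w - 6)². Integrate: ∫ P/(w - 6) dw = 4 ln|(w - 6)|; ∫ Q/(w - 6)² dw = -18/(w - 6). Sum: 4 ln|(w - 6)| - 18/(w - 6) + C


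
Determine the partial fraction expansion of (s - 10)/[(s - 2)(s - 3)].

At s=2: A = (1·2 - 10)/(2 - 3) = 8. At s=3: B = (1·3 - 10)/(3 - 2) = -7
Result: 8/(s - 2) - 7/(s - 3)
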